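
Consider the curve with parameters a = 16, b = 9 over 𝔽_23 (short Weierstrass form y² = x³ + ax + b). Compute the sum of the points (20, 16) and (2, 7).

(7, 2)

(20, 16) + (2, 7). λ = (7 - 16)/(2 - 20) ≡ 14/5 mod 23. 5⁻¹ ≡ 14 (mod 23) since 5·14 = 70 ≡ 1, so λ ≡ 12.
  x = λ² - 20 - 2 = 144 - 22 ≡ 7; y = λ·(20 - 7) - 16 ≡ 2. → (7, 2)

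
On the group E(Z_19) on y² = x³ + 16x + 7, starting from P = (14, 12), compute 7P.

(8, 18)

Double-and-add on 7 = (111)₂. Start with P = (14, 12) for the leading 1-bit.
double: tangent at (14, 12): λ = (3·14² + 16)/(2·12) ≡ 15/5. 5⁻¹ ≡ 4 (mod 19), so λ ≡ 15·4 ≡ 3.
  x = λ² - 14 - 14 = 9 - 28 ≡ 0; y = λ·(14 - 0) - 12 ≡ 11. → (0, 11)
add P: (0, 11) + (14, 12). λ = (12 - 11)/(14 - 0) ≡ 1/14 mod 19. 14⁻¹ ≡ 15 (mod 19), so λ ≡ 15.
  x = λ² - 0 - 14 = 225 - 14 ≡ 2; y = λ·(0 - 2) - 11 ≡ 16. → (2, 16)
double: tangent at (2, 16): λ = (3·2² + 16)/(2·16) ≡ 9/13. 13⁻¹ ≡ 3 (mod 19) since 13·3 = 39 ≡ 1, so λ ≡ 9·3 ≡ 8.
  x = λ² - 2 - 2 = 64 - 4 ≡ 3; y = λ·(2 - 3) - 16 ≡ 14. → (3, 14)
add P: (3, 14) + (14, 12). λ = (12 - 14)/(14 - 3) ≡ 17/11 mod 19. 11⁻¹ ≡ 7 (mod 19), so λ ≡ 5.
  x = λ² - 3 - 14 = 25 - 17 ≡ 8; y = λ·(3 - 8) - 14 ≡ 18. → (8, 18)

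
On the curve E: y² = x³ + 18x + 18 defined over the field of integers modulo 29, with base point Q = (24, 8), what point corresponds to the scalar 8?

(15, 26)

Repeated addition: build up to 8Q.
2Q: tangent at (24, 8): λ = (3·24² + 18)/(2·8) ≡ 6/16. 16⁻¹ ≡ 20 (mod 29) since 16·20 = 320 ≡ 1, so λ ≡ 6·20 ≡ 4.
  x = λ² - 24 - 24 = 16 - 48 ≡ 26; y = λ·(24 - 26) - 8 ≡ 13. → (26, 13)
3Q: (26, 13) + (24, 8). λ = (8 - 13)/(24 - 26) ≡ 24/27 mod 29. 27⁻¹ ≡ 14 (mod 29), so λ ≡ 17.
  x = λ² - 26 - 24 = 289 - 50 ≡ 7; y = λ·(26 - 7) - 13 ≡ 20. → (7, 20)
4Q: (7, 20) + (24, 8). λ = (8 - 20)/(24 - 7) ≡ 17/17 mod 29. 17⁻¹ ≡ 12 (mod 29) since 17·12 = 204 ≡ 1, so λ ≡ 1.
  x = λ² - 7 - 24 = 1 - 31 ≡ 28; y = λ·(7 - 28) - 20 ≡ 17. → (28, 17)
5Q: (28, 17) + (24, 8). λ = (8 - 17)/(24 - 28) ≡ 20/25 mod 29. 25⁻¹ ≡ 7 (mod 29), so λ ≡ 24.
  x = λ² - 28 - 24 = 576 - 52 ≡ 2; y = λ·(28 - 2) - 17 ≡ 27. → (2, 27)
6Q: (2, 27) + (24, 8). λ = (8 - 27)/(24 - 2) ≡ 10/22 mod 29. 22⁻¹ ≡ 4 (mod 29), so λ ≡ 11.
  x = λ² - 2 - 24 = 121 - 26 ≡ 8; y = λ·(2 - 8) - 27 ≡ 23. → (8, 23)
7Q: (8, 23) + (24, 8). λ = (8 - 23)/(24 - 8) ≡ 14/16 mod 29. 16⁻¹ ≡ 20 (mod 29) since 16·20 = 320 ≡ 1, so λ ≡ 19.
  x = λ² - 8 - 24 = 361 - 32 ≡ 10; y = λ·(8 - 10) - 23 ≡ 26. → (10, 26)
8Q: (10, 26) + (24, 8). λ = (8 - 26)/(24 - 10) ≡ 11/14 mod 29. 14⁻¹ ≡ 27 (mod 29) since 14·27 = 378 ≡ 1, so λ ≡ 7.
  x = λ² - 10 - 24 = 49 - 34 ≡ 15; y = λ·(10 - 15) - 26 ≡ 26. → (15, 26)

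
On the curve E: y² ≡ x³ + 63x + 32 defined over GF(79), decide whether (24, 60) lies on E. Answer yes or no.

y² = 60² ≡ 45; x³ + 63x + 32 = 15368 ≡ 42 (mod 79). 45 ≠ 42.

no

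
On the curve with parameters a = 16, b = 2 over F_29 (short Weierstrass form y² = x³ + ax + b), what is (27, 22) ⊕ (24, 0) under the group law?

(27, 22) + (24, 0). λ = (0 - 22)/(24 - 27) ≡ 7/26 mod 29. 26⁻¹ ≡ 19 (mod 29), so λ ≡ 17.
  x = λ² - 27 - 24 = 289 - 51 ≡ 6; y = λ·(27 - 6) - 22 ≡ 16. → (6, 16)

(6, 16)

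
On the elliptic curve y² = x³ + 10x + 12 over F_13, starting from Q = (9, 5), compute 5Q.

Double-and-add on 5 = (101)₂. Start with Q = (9, 5) for the leading 1-bit.
double: tangent at (9, 5): λ = (3·9² + 10)/(2·5) ≡ 6/10. 10⁻¹ ≡ 4 (mod 13) since 10·4 = 40 ≡ 1, so λ ≡ 6·4 ≡ 11.
  x = λ² - 9 - 9 = 121 - 18 ≡ 12; y = λ·(9 - 12) - 5 ≡ 1. → (12, 1)
double: tangent at (12, 1): λ = (3·12² + 10)/(2·1) ≡ 0/2. 2⁻¹ ≡ 7 (mod 13) since 2·7 = 14 ≡ 1, so λ ≡ 0·7 ≡ 0.
  x = λ² - 12 - 12 = 0 - 24 ≡ 2; y = λ·(12 - 2) - 1 ≡ 12. → (2, 12)
add Q: (2, 12) + (9, 5). λ = (5 - 12)/(9 - 2) ≡ 6/7 mod 13. 7⁻¹ ≡ 2 (mod 13) since 7·2 = 14 ≡ 1, so λ ≡ 12.
  x = λ² - 2 - 9 = 144 - 11 ≡ 3; y = λ·(2 - 3) - 12 ≡ 2. → (3, 2)

(3, 2)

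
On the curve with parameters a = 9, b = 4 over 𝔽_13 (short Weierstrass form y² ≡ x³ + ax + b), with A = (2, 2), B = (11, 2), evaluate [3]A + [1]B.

O

First 3A:
Repeated addition: build up to 3A.
2A: tangent at (2, 2): λ = (3·2² + 9)/(2·2) ≡ 8/4. 4⁻¹ ≡ 10 (mod 13), so λ ≡ 8·10 ≡ 2.
  x = λ² - 2 - 2 = 4 - 4 ≡ 0; y = λ·(2 - 0) - 2 ≡ 2. → (0, 2)
3A: (0, 2) + (2, 2). λ = (2 - 2)/(2 - 0) ≡ 0/2 mod 13. 2⁻¹ ≡ 7 (mod 13) since 2·7 = 14 ≡ 1, so λ ≡ 0.
  x = λ² - 0 - 2 = 0 - 2 ≡ 11; y = λ·(0 - 11) - 2 ≡ 11. → (11, 11)
3A = (11, 11).
Finally 3A + B:
(11, 11) + (11, 2): same x and y₁ ≡ -y₂, so the sum is O.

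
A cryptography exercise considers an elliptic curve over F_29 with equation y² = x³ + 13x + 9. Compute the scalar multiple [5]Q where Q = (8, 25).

(1, 9)

Double-and-add on 5 = (101)₂. Start with Q = (8, 25) for the leading 1-bit.
double: tangent at (8, 25): λ = (3·8² + 13)/(2·25) ≡ 2/21. 21⁻¹ ≡ 18 (mod 29), so λ ≡ 2·18 ≡ 7.
  x = λ² - 8 - 8 = 49 - 16 ≡ 4; y = λ·(8 - 4) - 25 ≡ 3. → (4, 3)
double: tangent at (4, 3): λ = (3·4² + 13)/(2·3) ≡ 3/6. 6⁻¹ ≡ 5 (mod 29), so λ ≡ 3·5 ≡ 15.
  x = λ² - 4 - 4 = 225 - 8 ≡ 14; y = λ·(4 - 14) - 3 ≡ 21. → (14, 21)
add Q: (14, 21) + (8, 25). λ = (25 - 21)/(8 - 14) ≡ 4/23 mod 29. 23⁻¹ ≡ 24 (mod 29), so λ ≡ 9.
  x = λ² - 14 - 8 = 81 - 22 ≡ 1; y = λ·(14 - 1) - 21 ≡ 9. → (1, 9)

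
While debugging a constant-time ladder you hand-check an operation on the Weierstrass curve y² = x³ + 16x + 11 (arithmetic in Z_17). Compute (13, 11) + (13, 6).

The two points share x = 13 and their y-coordinates satisfy 11 + 6 ≡ 0 (mod 17), so they are inverses. Their sum is 𝒪.

O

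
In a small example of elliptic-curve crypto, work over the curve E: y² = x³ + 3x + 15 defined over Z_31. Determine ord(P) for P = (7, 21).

7

2P: tangent at (7, 21): λ = (3·7² + 3)/(2·21) ≡ 26/11. 11⁻¹ ≡ 17 (mod 31) since 11·17 = 187 ≡ 1, so λ ≡ 26·17 ≡ 8.
  x = λ² - 7 - 7 = 64 - 14 ≡ 19; y = λ·(7 - 19) - 21 ≡ 7. → (19, 7)
3P: (19, 7) + (7, 21). λ = (21 - 7)/(7 - 19) ≡ 14/19 mod 31. 19⁻¹ ≡ 18 (mod 31), so λ ≡ 4.
  x = λ² - 19 - 7 = 16 - 26 ≡ 21; y = λ·(19 - 21) - 7 ≡ 16. → (21, 16)
4P: (21, 16) + (7, 21). λ = (21 - 16)/(7 - 21) ≡ 5/17 mod 31. 17⁻¹ ≡ 11 (mod 31), so λ ≡ 24.
  x = λ² - 21 - 7 = 576 - 28 ≡ 21; y = λ·(21 - 21) - 16 ≡ 15. → (21, 15)
5P: (21, 15) + (7, 21). λ = (21 - 15)/(7 - 21) ≡ 6/17 mod 31. 17⁻¹ ≡ 11 (mod 31) since 17·11 = 187 ≡ 1, so λ ≡ 4.
  x = λ² - 21 - 7 = 16 - 28 ≡ 19; y = λ·(21 - 19) - 15 ≡ 24. → (19, 24)
6P: (19, 24) + (7, 21). λ = (21 - 24)/(7 - 19) ≡ 28/19 mod 31. 19⁻¹ ≡ 18 (mod 31), so λ ≡ 8.
  x = λ² - 19 - 7 = 64 - 26 ≡ 7; y = λ·(19 - 7) - 24 ≡ 10. → (7, 10)
7P: (7, 10) + (7, 21): same x and y₁ ≡ -y₂, so the sum is O.
7P = O, so the order is 7.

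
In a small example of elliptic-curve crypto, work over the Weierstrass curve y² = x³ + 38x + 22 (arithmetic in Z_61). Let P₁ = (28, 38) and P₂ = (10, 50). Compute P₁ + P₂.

(28, 38) + (10, 50). λ = (50 - 38)/(10 - 28) ≡ 12/43 mod 61. 43⁻¹ ≡ 44 (mod 61) since 43·44 = 1892 ≡ 1, so λ ≡ 40.
  x = λ² - 28 - 10 = 1600 - 38 ≡ 37; y = λ·(28 - 37) - 38 ≡ 29. → (37, 29)

(37, 29)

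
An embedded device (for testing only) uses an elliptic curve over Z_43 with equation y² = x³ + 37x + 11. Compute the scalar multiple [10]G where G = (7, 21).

(36, 22)

Double-and-add on 10 = (1010)₂. Start with G = (7, 21) for the leading 1-bit.
double: tangent at (7, 21): λ = (3·7² + 37)/(2·21) ≡ 12/42. 42⁻¹ ≡ 42 (mod 43) since 42·42 = 1764 ≡ 1, so λ ≡ 12·42 ≡ 31.
  x = λ² - 7 - 7 = 961 - 14 ≡ 1; y = λ·(7 - 1) - 21 ≡ 36. → (1, 36)
double: tangent at (1, 36): λ = (3·1² + 37)/(2·36) ≡ 40/29. 29⁻¹ ≡ 3 (mod 43), so λ ≡ 40·3 ≡ 34.
  x = λ² - 1 - 1 = 1156 - 2 ≡ 36; y = λ·(1 - 36) - 36 ≡ 21. → (36, 21)
add G: (36, 21) + (7, 21). λ = (21 - 21)/(7 - 36) ≡ 0/14 mod 43. 14⁻¹ ≡ 40 (mod 43), so λ ≡ 0.
  x = λ² - 36 - 7 = 0 - 43 ≡ 0; y = λ·(36 - 0) - 21 ≡ 22. → (0, 22)
double: tangent at (0, 22): λ = (3·0² + 37)/(2·22) ≡ 37/1. 1⁻¹ ≡ 1 (mod 43), so λ ≡ 37·1 ≡ 37.
  x = λ² - 0 - 0 = 1369 - 0 ≡ 36; y = λ·(0 - 36) - 22 ≡ 22. → (36, 22)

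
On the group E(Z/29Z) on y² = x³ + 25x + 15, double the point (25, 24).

(3, 1)

tangent at (25, 24): λ = (3·25² + 25)/(2·24) ≡ 15/19. 19⁻¹ ≡ 26 (mod 29) since 19·26 = 494 ≡ 1, so λ ≡ 15·26 ≡ 13.
  x = λ² - 25 - 25 = 169 - 50 ≡ 3; y = λ·(25 - 3) - 24 ≡ 1. → (3, 1)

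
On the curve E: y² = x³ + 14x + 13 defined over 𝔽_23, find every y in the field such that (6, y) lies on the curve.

none

x³ + 14x + 13 = 313 ≡ 14 (mod 23).
14 is a non-residue mod 23; no y exists.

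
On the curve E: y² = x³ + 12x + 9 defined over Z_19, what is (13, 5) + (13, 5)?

tangent at (13, 5): λ = (3·13² + 12)/(2·5) ≡ 6/10. 10⁻¹ ≡ 2 (mod 19) since 10·2 = 20 ≡ 1, so λ ≡ 6·2 ≡ 12.
  x = λ² - 13 - 13 = 144 - 26 ≡ 4; y = λ·(13 - 4) - 5 ≡ 8. → (4, 8)

(4, 8)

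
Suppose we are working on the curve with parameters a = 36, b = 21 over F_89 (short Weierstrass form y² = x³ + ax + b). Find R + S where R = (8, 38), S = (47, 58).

(84, 28)

(8, 38) + (47, 58). λ = (58 - 38)/(47 - 8) ≡ 20/39 mod 89. 39⁻¹ ≡ 16 (mod 89), so λ ≡ 53.
  x = λ² - 8 - 47 = 2809 - 55 ≡ 84; y = λ·(8 - 84) - 38 ≡ 28. → (84, 28)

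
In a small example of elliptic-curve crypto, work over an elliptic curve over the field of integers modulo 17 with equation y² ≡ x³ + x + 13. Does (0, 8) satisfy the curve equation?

yes

y² = 8² ≡ 13; x³ + 1x + 13 = 13 ≡ 13 (mod 17). 13 = 13.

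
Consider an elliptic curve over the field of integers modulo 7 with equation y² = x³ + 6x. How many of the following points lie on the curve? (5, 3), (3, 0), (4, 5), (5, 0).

(5, 3): 3² ≡ 2, rhs ≡ 1 → off.
(3, 0): 0² ≡ 0, rhs ≡ 3 → off.
(4, 5): 5² ≡ 4, rhs ≡ 4 → on.
(5, 0): 0² ≡ 0, rhs ≡ 1 → off.

1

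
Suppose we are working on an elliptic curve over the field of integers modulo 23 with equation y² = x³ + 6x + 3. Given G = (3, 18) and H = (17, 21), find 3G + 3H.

First 3G:
Repeated addition: build up to 3G.
2G: tangent at (3, 18): λ = (3·3² + 6)/(2·18) ≡ 10/13. 13⁻¹ ≡ 16 (mod 23), so λ ≡ 10·16 ≡ 22.
  x = λ² - 3 - 3 = 484 - 6 ≡ 18; y = λ·(3 - 18) - 18 ≡ 20. → (18, 20)
3G: (18, 20) + (3, 18). λ = (18 - 20)/(3 - 18) ≡ 21/8 mod 23. 8⁻¹ ≡ 3 (mod 23), so λ ≡ 17.
  x = λ² - 18 - 3 = 289 - 21 ≡ 15; y = λ·(18 - 15) - 20 ≡ 8. → (15, 8)
3G = (15, 8).
Next 3H:
Repeated addition: build up to 3H.
2H: tangent at (17, 21): λ = (3·17² + 6)/(2·21) ≡ 22/19. 19⁻¹ ≡ 17 (mod 23), so λ ≡ 22·17 ≡ 6.
  x = λ² - 17 - 17 = 36 - 34 ≡ 2; y = λ·(17 - 2) - 21 ≡ 0. → (2, 0)
3H: (2, 0) + (17, 21). λ = (21 - 0)/(17 - 2) ≡ 21/15 mod 23. 15⁻¹ ≡ 20 (mod 23) since 15·20 = 300 ≡ 1, so λ ≡ 6.
  x = λ² - 2 - 17 = 36 - 19 ≡ 17; y = λ·(2 - 17) - 0 ≡ 2. → (17, 2)
3H = (17, 2).
Finally 3G + 3H:
(15, 8) + (17, 2). λ = (2 - 8)/(17 - 15) ≡ 17/2 mod 23. 2⁻¹ ≡ 12 (mod 23), so λ ≡ 20.
  x = λ² - 15 - 17 = 400 - 32 ≡ 0; y = λ·(15 - 0) - 8 ≡ 16. → (0, 16)

(0, 16)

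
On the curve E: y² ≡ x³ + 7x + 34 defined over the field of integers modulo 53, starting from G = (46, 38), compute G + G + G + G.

(32, 31)

Repeated addition: build up to 4G.
2G: tangent at (46, 38): λ = (3·46² + 7)/(2·38) ≡ 48/23. 23⁻¹ ≡ 30 (mod 53), so λ ≡ 48·30 ≡ 9.
  x = λ² - 46 - 46 = 81 - 92 ≡ 42; y = λ·(46 - 42) - 38 ≡ 51. → (42, 51)
3G: (42, 51) + (46, 38). λ = (38 - 51)/(46 - 42) ≡ 40/4 mod 53. 4⁻¹ ≡ 40 (mod 53), so λ ≡ 10.
  x = λ² - 42 - 46 = 100 - 88 ≡ 12; y = λ·(42 - 12) - 51 ≡ 37. → (12, 37)
4G: (12, 37) + (46, 38). λ = (38 - 37)/(46 - 12) ≡ 1/34 mod 53. 34⁻¹ ≡ 39 (mod 53), so λ ≡ 39.
  x = λ² - 12 - 46 = 1521 - 58 ≡ 32; y = λ·(12 - 32) - 37 ≡ 31. → (32, 31)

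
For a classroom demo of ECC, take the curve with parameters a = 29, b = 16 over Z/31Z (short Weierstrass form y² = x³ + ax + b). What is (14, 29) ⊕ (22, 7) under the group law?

(14, 29) + (22, 7). λ = (7 - 29)/(22 - 14) ≡ 9/8 mod 31. 8⁻¹ ≡ 4 (mod 31), so λ ≡ 5.
  x = λ² - 14 - 22 = 25 - 36 ≡ 20; y = λ·(14 - 20) - 29 ≡ 3. → (20, 3)

(20, 3)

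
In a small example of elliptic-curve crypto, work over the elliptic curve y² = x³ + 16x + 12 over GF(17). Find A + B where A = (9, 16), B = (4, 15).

(9, 16) + (4, 15). λ = (15 - 16)/(4 - 9) ≡ 16/12 mod 17. 12⁻¹ ≡ 10 (mod 17), so λ ≡ 7.
  x = λ² - 9 - 4 = 49 - 13 ≡ 2; y = λ·(9 - 2) - 16 ≡ 16. → (2, 16)

(2, 16)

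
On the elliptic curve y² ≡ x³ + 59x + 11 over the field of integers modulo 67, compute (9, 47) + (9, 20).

The two points share x = 9 and their y-coordinates satisfy 47 + 20 ≡ 0 (mod 67), so they are inverses. Their sum is O.

O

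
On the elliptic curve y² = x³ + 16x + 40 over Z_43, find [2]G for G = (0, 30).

(36, 12)

tangent at (0, 30): λ = (3·0² + 16)/(2·30) ≡ 16/17. 17⁻¹ ≡ 38 (mod 43) since 17·38 = 646 ≡ 1, so λ ≡ 16·38 ≡ 6.
  x = λ² - 0 - 0 = 36 - 0 ≡ 36; y = λ·(0 - 36) - 30 ≡ 12. → (36, 12)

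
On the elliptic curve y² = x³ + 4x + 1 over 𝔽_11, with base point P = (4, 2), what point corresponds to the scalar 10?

(4, 2)

Repeated addition: build up to 10P.
2P: tangent at (4, 2): λ = (3·4² + 4)/(2·2) ≡ 8/4. 4⁻¹ ≡ 3 (mod 11), so λ ≡ 8·3 ≡ 2.
  x = λ² - 4 - 4 = 4 - 8 ≡ 7; y = λ·(4 - 7) - 2 ≡ 3. → (7, 3)
3P: (7, 3) + (4, 2). λ = (2 - 3)/(4 - 7) ≡ 10/8 mod 11. 8⁻¹ ≡ 7 (mod 11), so λ ≡ 4.
  x = λ² - 7 - 4 = 16 - 11 ≡ 5; y = λ·(7 - 5) - 3 ≡ 5. → (5, 5)
4P: (5, 5) + (4, 2). λ = (2 - 5)/(4 - 5) ≡ 8/10 mod 11. 10⁻¹ ≡ 10 (mod 11), so λ ≡ 3.
  x = λ² - 5 - 4 = 9 - 9 ≡ 0; y = λ·(5 - 0) - 5 ≡ 10. → (0, 10)
5P: (0, 10) + (4, 2). λ = (2 - 10)/(4 - 0) ≡ 3/4 mod 11. 4⁻¹ ≡ 3 (mod 11) since 4·3 = 12 ≡ 1, so λ ≡ 9.
  x = λ² - 0 - 4 = 81 - 4 ≡ 0; y = λ·(0 - 0) - 10 ≡ 1. → (0, 1)
6P: (0, 1) + (4, 2). λ = (2 - 1)/(4 - 0) ≡ 1/4 mod 11. 4⁻¹ ≡ 3 (mod 11), so λ ≡ 3.
  x = λ² - 0 - 4 = 9 - 4 ≡ 5; y = λ·(0 - 5) - 1 ≡ 6. → (5, 6)
7P: (5, 6) + (4, 2). λ = (2 - 6)/(4 - 5) ≡ 7/10 mod 11. 10⁻¹ ≡ 10 (mod 11) since 10·10 = 100 ≡ 1, so λ ≡ 4.
  x = λ² - 5 - 4 = 16 - 9 ≡ 7; y = λ·(5 - 7) - 6 ≡ 8. → (7, 8)
8P: (7, 8) + (4, 2). λ = (2 - 8)/(4 - 7) ≡ 5/8 mod 11. 8⁻¹ ≡ 7 (mod 11) since 8·7 = 56 ≡ 1, so λ ≡ 2.
  x = λ² - 7 - 4 = 4 - 11 ≡ 4; y = λ·(7 - 4) - 8 ≡ 9. → (4, 9)
9P: (4, 9) + (4, 2): same x and y₁ ≡ -y₂, so the sum is the point at infinity.
10P: the point at infinity + (4, 2) = (4, 2) (identity).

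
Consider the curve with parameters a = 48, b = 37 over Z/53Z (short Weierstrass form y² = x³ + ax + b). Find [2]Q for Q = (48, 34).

(20, 26)

tangent at (48, 34): λ = (3·48² + 48)/(2·34) ≡ 17/15. 15⁻¹ ≡ 46 (mod 53), so λ ≡ 17·46 ≡ 40.
  x = λ² - 48 - 48 = 1600 - 96 ≡ 20; y = λ·(48 - 20) - 34 ≡ 26. → (20, 26)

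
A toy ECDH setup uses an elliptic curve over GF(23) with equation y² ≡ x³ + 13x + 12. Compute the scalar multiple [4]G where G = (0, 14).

(18, 12)

Double-and-add on 4 = (100)₂. Start with G = (0, 14) for the leading 1-bit.
double: tangent at (0, 14): λ = (3·0² + 13)/(2·14) ≡ 13/5. 5⁻¹ ≡ 14 (mod 23), so λ ≡ 13·14 ≡ 21.
  x = λ² - 0 - 0 = 441 - 0 ≡ 4; y = λ·(0 - 4) - 14 ≡ 17. → (4, 17)
double: tangent at (4, 17): λ = (3·4² + 13)/(2·17) ≡ 15/11. 11⁻¹ ≡ 21 (mod 23), so λ ≡ 15·21 ≡ 16.
  x = λ² - 4 - 4 = 256 - 8 ≡ 18; y = λ·(4 - 18) - 17 ≡ 12. → (18, 12)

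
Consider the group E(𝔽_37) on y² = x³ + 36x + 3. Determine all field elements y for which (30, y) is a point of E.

0

x³ + 36x + 3 = 28083 ≡ 0 (mod 37).
Only y = 0 satisfies y² ≡ 0.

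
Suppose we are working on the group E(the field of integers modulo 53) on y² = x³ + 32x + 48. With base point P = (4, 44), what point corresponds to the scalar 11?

(21, 32)

Repeated addition: build up to 11P.
2P: tangent at (4, 44): λ = (3·4² + 32)/(2·44) ≡ 27/35. 35⁻¹ ≡ 50 (mod 53) since 35·50 = 1750 ≡ 1, so λ ≡ 27·50 ≡ 25.
  x = λ² - 4 - 4 = 625 - 8 ≡ 34; y = λ·(4 - 34) - 44 ≡ 1. → (34, 1)
3P: (34, 1) + (4, 44). λ = (44 - 1)/(4 - 34) ≡ 43/23 mod 53. 23⁻¹ ≡ 30 (mod 53) since 23·30 = 690 ≡ 1, so λ ≡ 18.
  x = λ² - 34 - 4 = 324 - 38 ≡ 21; y = λ·(34 - 21) - 1 ≡ 21. → (21, 21)
4P: (21, 21) + (4, 44). λ = (44 - 21)/(4 - 21) ≡ 23/36 mod 53. 36⁻¹ ≡ 28 (mod 53), so λ ≡ 8.
  x = λ² - 21 - 4 = 64 - 25 ≡ 39; y = λ·(21 - 39) - 21 ≡ 47. → (39, 47)
5P: (39, 47) + (4, 44). λ = (44 - 47)/(4 - 39) ≡ 50/18 mod 53. 18⁻¹ ≡ 3 (mod 53), so λ ≡ 44.
  x = λ² - 39 - 4 = 1936 - 43 ≡ 38; y = λ·(39 - 38) - 47 ≡ 50. → (38, 50)
6P: (38, 50) + (4, 44). λ = (44 - 50)/(4 - 38) ≡ 47/19 mod 53. 19⁻¹ ≡ 14 (mod 53), so λ ≡ 22.
  x = λ² - 38 - 4 = 484 - 42 ≡ 18; y = λ·(38 - 18) - 50 ≡ 19. → (18, 19)
7P: (18, 19) + (4, 44). λ = (44 - 19)/(4 - 18) ≡ 25/39 mod 53. 39⁻¹ ≡ 34 (mod 53), so λ ≡ 2.
  x = λ² - 18 - 4 = 4 - 22 ≡ 35; y = λ·(18 - 35) - 19 ≡ 0. → (35, 0)
8P: (35, 0) + (4, 44). λ = (44 - 0)/(4 - 35) ≡ 44/22 mod 53. 22⁻¹ ≡ 41 (mod 53), so λ ≡ 2.
  x = λ² - 35 - 4 = 4 - 39 ≡ 18; y = λ·(35 - 18) - 0 ≡ 34. → (18, 34)
9P: (18, 34) + (4, 44). λ = (44 - 34)/(4 - 18) ≡ 10/39 mod 53. 39⁻¹ ≡ 34 (mod 53), so λ ≡ 22.
  x = λ² - 18 - 4 = 484 - 22 ≡ 38; y = λ·(18 - 38) - 34 ≡ 3. → (38, 3)
10P: (38, 3) + (4, 44). λ = (44 - 3)/(4 - 38) ≡ 41/19 mod 53. 19⁻¹ ≡ 14 (mod 53), so λ ≡ 44.
  x = λ² - 38 - 4 = 1936 - 42 ≡ 39; y = λ·(38 - 39) - 3 ≡ 6. → (39, 6)
11P: (39, 6) + (4, 44). λ = (44 - 6)/(4 - 39) ≡ 38/18 mod 53. 18⁻¹ ≡ 3 (mod 53), so λ ≡ 8.
  x = λ² - 39 - 4 = 64 - 43 ≡ 21; y = λ·(39 - 21) - 6 ≡ 32. → (21, 32)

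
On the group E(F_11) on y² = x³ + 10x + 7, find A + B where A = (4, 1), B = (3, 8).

(9, 1)

(4, 1) + (3, 8). λ = (8 - 1)/(3 - 4) ≡ 7/10 mod 11. 10⁻¹ ≡ 10 (mod 11), so λ ≡ 4.
  x = λ² - 4 - 3 = 16 - 7 ≡ 9; y = λ·(4 - 9) - 1 ≡ 1. → (9, 1)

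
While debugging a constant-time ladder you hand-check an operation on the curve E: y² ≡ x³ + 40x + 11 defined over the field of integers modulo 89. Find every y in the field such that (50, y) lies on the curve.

x³ + 40x + 11 = 127011 ≡ 8 (mod 89).
Square roots of 8 mod 89: 39 and 50 (since 39² = 1521 ≡ 8).

39, 50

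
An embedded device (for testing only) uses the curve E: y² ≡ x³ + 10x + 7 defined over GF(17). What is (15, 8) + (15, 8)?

(12, 11)

tangent at (15, 8): λ = (3·15² + 10)/(2·8) ≡ 5/16. 16⁻¹ ≡ 16 (mod 17) since 16·16 = 256 ≡ 1, so λ ≡ 5·16 ≡ 12.
  x = λ² - 15 - 15 = 144 - 30 ≡ 12; y = λ·(15 - 12) - 8 ≡ 11. → (12, 11)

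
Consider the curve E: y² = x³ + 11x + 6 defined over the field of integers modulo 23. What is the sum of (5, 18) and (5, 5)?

O

The two points share x = 5 and their y-coordinates satisfy 18 + 5 ≡ 0 (mod 23), so they are inverses. Their sum is O.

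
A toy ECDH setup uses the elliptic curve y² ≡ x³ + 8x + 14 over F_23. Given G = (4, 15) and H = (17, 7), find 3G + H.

First 3G:
Repeated addition: build up to 3G.
2G: tangent at (4, 15): λ = (3·4² + 8)/(2·15) ≡ 10/7. 7⁻¹ ≡ 10 (mod 23), so λ ≡ 10·10 ≡ 8.
  x = λ² - 4 - 4 = 64 - 8 ≡ 10; y = λ·(4 - 10) - 15 ≡ 6. → (10, 6)
3G: (10, 6) + (4, 15). λ = (15 - 6)/(4 - 10) ≡ 9/17 mod 23. 17⁻¹ ≡ 19 (mod 23) since 17·19 = 323 ≡ 1, so λ ≡ 10.
  x = λ² - 10 - 4 = 100 - 14 ≡ 17; y = λ·(10 - 17) - 6 ≡ 16. → (17, 16)
3G = (17, 16).
Finally 3G + H:
(17, 16) + (17, 7): same x and y₁ ≡ -y₂, so the sum is the point at infinity.

O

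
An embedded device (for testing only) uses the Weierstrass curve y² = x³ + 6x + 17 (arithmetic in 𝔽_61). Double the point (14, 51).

tangent at (14, 51): λ = (3·14² + 6)/(2·51) ≡ 45/41. 41⁻¹ ≡ 3 (mod 61), so λ ≡ 45·3 ≡ 13.
  x = λ² - 14 - 14 = 169 - 28 ≡ 19; y = λ·(14 - 19) - 51 ≡ 6. → (19, 6)

(19, 6)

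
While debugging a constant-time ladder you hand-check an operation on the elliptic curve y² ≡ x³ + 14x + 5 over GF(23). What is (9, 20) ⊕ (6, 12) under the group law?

(10, 8)

(9, 20) + (6, 12). λ = (12 - 20)/(6 - 9) ≡ 15/20 mod 23. 20⁻¹ ≡ 15 (mod 23) since 20·15 = 300 ≡ 1, so λ ≡ 18.
  x = λ² - 9 - 6 = 324 - 15 ≡ 10; y = λ·(9 - 10) - 20 ≡ 8. → (10, 8)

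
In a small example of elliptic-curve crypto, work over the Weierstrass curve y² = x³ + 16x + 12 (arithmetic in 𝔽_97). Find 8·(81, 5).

Write G = (81, 5).
Double-and-add on 8 = (1000)₂. Start with G = (81, 5) for the leading 1-bit.
double: tangent at (81, 5): λ = (3·81² + 16)/(2·5) ≡ 8/10. 10⁻¹ ≡ 68 (mod 97), so λ ≡ 8·68 ≡ 59.
  x = λ² - 81 - 81 = 3481 - 162 ≡ 21; y = λ·(81 - 21) - 5 ≡ 43. → (21, 43)
double: tangent at (21, 43): λ = (3·21² + 16)/(2·43) ≡ 78/86. 86⁻¹ ≡ 44 (mod 97), so λ ≡ 78·44 ≡ 37.
  x = λ² - 21 - 21 = 1369 - 42 ≡ 66; y = λ·(21 - 66) - 43 ≡ 38. → (66, 38)
double: tangent at (66, 38): λ = (3·66² + 16)/(2·38) ≡ 86/76. 76⁻¹ ≡ 60 (mod 97) since 76·60 = 4560 ≡ 1, so λ ≡ 86·60 ≡ 19.
  x = λ² - 66 - 66 = 361 - 132 ≡ 35; y = λ·(66 - 35) - 38 ≡ 66. → (35, 66)

(35, 66)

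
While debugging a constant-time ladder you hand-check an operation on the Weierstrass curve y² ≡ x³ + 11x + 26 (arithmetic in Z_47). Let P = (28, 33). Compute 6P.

(16, 16)

Repeated addition: build up to 6P.
2P: tangent at (28, 33): λ = (3·28² + 11)/(2·33) ≡ 13/19. 19⁻¹ ≡ 5 (mod 47), so λ ≡ 13·5 ≡ 18.
  x = λ² - 28 - 28 = 324 - 56 ≡ 33; y = λ·(28 - 33) - 33 ≡ 18. → (33, 18)
3P: (33, 18) + (28, 33). λ = (33 - 18)/(28 - 33) ≡ 15/42 mod 47. 42⁻¹ ≡ 28 (mod 47) since 42·28 = 1176 ≡ 1, so λ ≡ 44.
  x = λ² - 33 - 28 = 1936 - 61 ≡ 42; y = λ·(33 - 42) - 18 ≡ 9. → (42, 9)
4P: (42, 9) + (28, 33). λ = (33 - 9)/(28 - 42) ≡ 24/33 mod 47. 33⁻¹ ≡ 10 (mod 47), so λ ≡ 5.
  x = λ² - 42 - 28 = 25 - 70 ≡ 2; y = λ·(42 - 2) - 9 ≡ 3. → (2, 3)
5P: (2, 3) + (28, 33). λ = (33 - 3)/(28 - 2) ≡ 30/26 mod 47. 26⁻¹ ≡ 38 (mod 47), so λ ≡ 12.
  x = λ² - 2 - 28 = 144 - 30 ≡ 20; y = λ·(2 - 20) - 3 ≡ 16. → (20, 16)
6P: (20, 16) + (28, 33). λ = (33 - 16)/(28 - 20) ≡ 17/8 mod 47. 8⁻¹ ≡ 6 (mod 47), so λ ≡ 8.
  x = λ² - 20 - 28 = 64 - 48 ≡ 16; y = λ·(20 - 16) - 16 ≡ 16. → (16, 16)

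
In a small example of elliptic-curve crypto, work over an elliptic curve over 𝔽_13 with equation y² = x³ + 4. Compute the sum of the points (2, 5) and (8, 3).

(6, 5)

(2, 5) + (8, 3). λ = (3 - 5)/(8 - 2) ≡ 11/6 mod 13. 6⁻¹ ≡ 11 (mod 13), so λ ≡ 4.
  x = λ² - 2 - 8 = 16 - 10 ≡ 6; y = λ·(2 - 6) - 5 ≡ 5. → (6, 5)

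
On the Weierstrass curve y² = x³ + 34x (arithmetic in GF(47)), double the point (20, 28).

(14, 27)

tangent at (20, 28): λ = (3·20² + 34)/(2·28) ≡ 12/9. 9⁻¹ ≡ 21 (mod 47), so λ ≡ 12·21 ≡ 17.
  x = λ² - 20 - 20 = 289 - 40 ≡ 14; y = λ·(20 - 14) - 28 ≡ 27. → (14, 27)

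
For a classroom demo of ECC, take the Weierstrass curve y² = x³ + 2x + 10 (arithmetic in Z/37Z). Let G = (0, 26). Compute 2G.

tangent at (0, 26): λ = (3·0² + 2)/(2·26) ≡ 2/15. 15⁻¹ ≡ 5 (mod 37), so λ ≡ 2·5 ≡ 10.
  x = λ² - 0 - 0 = 100 - 0 ≡ 26; y = λ·(0 - 26) - 26 ≡ 10. → (26, 10)

(26, 10)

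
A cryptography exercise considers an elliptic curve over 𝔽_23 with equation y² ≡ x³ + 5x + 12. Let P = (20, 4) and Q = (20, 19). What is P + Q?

O

The two points share x = 20 and their y-coordinates satisfy 4 + 19 ≡ 0 (mod 23), so they are inverses. Their sum is ∞.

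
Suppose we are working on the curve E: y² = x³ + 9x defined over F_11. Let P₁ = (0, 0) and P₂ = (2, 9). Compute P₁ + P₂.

(0, 0) + (2, 9). λ = (9 - 0)/(2 - 0) ≡ 9/2 mod 11. 2⁻¹ ≡ 6 (mod 11) since 2·6 = 12 ≡ 1, so λ ≡ 10.
  x = λ² - 0 - 2 = 100 - 2 ≡ 10; y = λ·(0 - 10) - 0 ≡ 10. → (10, 10)

(10, 10)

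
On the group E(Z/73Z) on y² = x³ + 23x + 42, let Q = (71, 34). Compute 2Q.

tangent at (71, 34): λ = (3·71² + 23)/(2·34) ≡ 35/68. 68⁻¹ ≡ 29 (mod 73), so λ ≡ 35·29 ≡ 66.
  x = λ² - 71 - 71 = 4356 - 142 ≡ 53; y = λ·(71 - 53) - 34 ≡ 59. → (53, 59)

(53, 59)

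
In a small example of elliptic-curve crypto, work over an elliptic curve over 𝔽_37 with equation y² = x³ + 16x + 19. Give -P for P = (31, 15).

(31, 22)

-(31, 15) = (31, -15 mod 37) = (31, 22).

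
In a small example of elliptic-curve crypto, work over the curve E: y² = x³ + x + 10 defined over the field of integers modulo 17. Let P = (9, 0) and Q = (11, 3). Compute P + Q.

(12, 4)

(9, 0) + (11, 3). λ = (3 - 0)/(11 - 9) ≡ 3/2 mod 17. 2⁻¹ ≡ 9 (mod 17) since 2·9 = 18 ≡ 1, so λ ≡ 10.
  x = λ² - 9 - 11 = 100 - 20 ≡ 12; y = λ·(9 - 12) - 0 ≡ 4. → (12, 4)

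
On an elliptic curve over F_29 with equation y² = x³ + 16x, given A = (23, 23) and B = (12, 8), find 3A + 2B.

First 3A:
Repeated addition: build up to 3A.
2A: tangent at (23, 23): λ = (3·23² + 16)/(2·23) ≡ 8/17. 17⁻¹ ≡ 12 (mod 29), so λ ≡ 8·12 ≡ 9.
  x = λ² - 23 - 23 = 81 - 46 ≡ 6; y = λ·(23 - 6) - 23 ≡ 14. → (6, 14)
3A: (6, 14) + (23, 23). λ = (23 - 14)/(23 - 6) ≡ 9/17 mod 29. 17⁻¹ ≡ 12 (mod 29), so λ ≡ 21.
  x = λ² - 6 - 23 = 441 - 29 ≡ 6; y = λ·(6 - 6) - 14 ≡ 15. → (6, 15)
3A = (6, 15).
Next 2B:
Repeated addition: build up to 2B.
2B: tangent at (12, 8): λ = (3·12² + 16)/(2·8) ≡ 13/16. 16⁻¹ ≡ 20 (mod 29) since 16·20 = 320 ≡ 1, so λ ≡ 13·20 ≡ 28.
  x = λ² - 12 - 12 = 784 - 24 ≡ 6; y = λ·(12 - 6) - 8 ≡ 15. → (6, 15)
2B = (6, 15).
Finally 3A + 2B:
tangent at (6, 15): λ = (3·6² + 16)/(2·15) ≡ 8/1. 1⁻¹ ≡ 1 (mod 29), so λ ≡ 8·1 ≡ 8.
  x = λ² - 6 - 6 = 64 - 12 ≡ 23; y = λ·(6 - 23) - 15 ≡ 23. → (23, 23)

(23, 23)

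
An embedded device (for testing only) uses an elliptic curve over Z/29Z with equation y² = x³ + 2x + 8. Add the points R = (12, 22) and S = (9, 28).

(12, 7)

(12, 22) + (9, 28). λ = (28 - 22)/(9 - 12) ≡ 6/26 mod 29. 26⁻¹ ≡ 19 (mod 29) since 26·19 = 494 ≡ 1, so λ ≡ 27.
  x = λ² - 12 - 9 = 729 - 21 ≡ 12; y = λ·(12 - 12) - 22 ≡ 7. → (12, 7)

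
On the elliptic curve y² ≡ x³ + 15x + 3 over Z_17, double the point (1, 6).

(13, 10)

tangent at (1, 6): λ = (3·1² + 15)/(2·6) ≡ 1/12. 12⁻¹ ≡ 10 (mod 17) since 12·10 = 120 ≡ 1, so λ ≡ 1·10 ≡ 10.
  x = λ² - 1 - 1 = 100 - 2 ≡ 13; y = λ·(1 - 13) - 6 ≡ 10. → (13, 10)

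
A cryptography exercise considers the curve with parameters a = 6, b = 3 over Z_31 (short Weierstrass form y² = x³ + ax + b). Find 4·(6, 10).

(10, 3)

Write P = (6, 10).
Double-and-add on 4 = (100)₂. Start with P = (6, 10) for the leading 1-bit.
double: tangent at (6, 10): λ = (3·6² + 6)/(2·10) ≡ 21/20. 20⁻¹ ≡ 14 (mod 31) since 20·14 = 280 ≡ 1, so λ ≡ 21·14 ≡ 15.
  x = λ² - 6 - 6 = 225 - 12 ≡ 27; y = λ·(6 - 27) - 10 ≡ 16. → (27, 16)
double: tangent at (27, 16): λ = (3·27² + 6)/(2·16) ≡ 23/1. 1⁻¹ ≡ 1 (mod 31) since 1·1 = 1 ≡ 1, so λ ≡ 23·1 ≡ 23.
  x = λ² - 27 - 27 = 529 - 54 ≡ 10; y = λ·(27 - 10) - 16 ≡ 3. → (10, 3)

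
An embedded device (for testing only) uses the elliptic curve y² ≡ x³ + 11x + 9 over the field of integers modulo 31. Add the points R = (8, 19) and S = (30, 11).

(29, 14)

(8, 19) + (30, 11). λ = (11 - 19)/(30 - 8) ≡ 23/22 mod 31. 22⁻¹ ≡ 24 (mod 31), so λ ≡ 25.
  x = λ² - 8 - 30 = 625 - 38 ≡ 29; y = λ·(8 - 29) - 19 ≡ 14. → (29, 14)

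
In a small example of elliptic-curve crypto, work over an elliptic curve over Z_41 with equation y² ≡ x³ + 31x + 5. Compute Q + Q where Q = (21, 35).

tangent at (21, 35): λ = (3·21² + 31)/(2·35) ≡ 1/29. 29⁻¹ ≡ 17 (mod 41), so λ ≡ 1·17 ≡ 17.
  x = λ² - 21 - 21 = 289 - 42 ≡ 1; y = λ·(21 - 1) - 35 ≡ 18. → (1, 18)

(1, 18)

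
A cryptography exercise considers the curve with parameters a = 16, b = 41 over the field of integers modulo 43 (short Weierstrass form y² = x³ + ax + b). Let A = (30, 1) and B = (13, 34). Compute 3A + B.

First 3A:
Repeated addition: build up to 3A.
2A: tangent at (30, 1): λ = (3·30² + 16)/(2·1) ≡ 7/2. 2⁻¹ ≡ 22 (mod 43) since 2·22 = 44 ≡ 1, so λ ≡ 7·22 ≡ 25.
  x = λ² - 30 - 30 = 625 - 60 ≡ 6; y = λ·(30 - 6) - 1 ≡ 40. → (6, 40)
3A: (6, 40) + (30, 1). λ = (1 - 40)/(30 - 6) ≡ 4/24 mod 43. 24⁻¹ ≡ 9 (mod 43) since 24·9 = 216 ≡ 1, so λ ≡ 36.
  x = λ² - 6 - 30 = 1296 - 36 ≡ 13; y = λ·(6 - 13) - 40 ≡ 9. → (13, 9)
3A = (13, 9).
Finally 3A + B:
(13, 9) + (13, 34): same x and y₁ ≡ -y₂, so the sum is O.

O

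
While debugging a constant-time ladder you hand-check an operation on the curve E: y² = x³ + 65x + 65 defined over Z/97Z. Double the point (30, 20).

(85, 46)

tangent at (30, 20): λ = (3·30² + 65)/(2·20) ≡ 49/40. 40⁻¹ ≡ 17 (mod 97) since 40·17 = 680 ≡ 1, so λ ≡ 49·17 ≡ 57.
  x = λ² - 30 - 30 = 3249 - 60 ≡ 85; y = λ·(30 - 85) - 20 ≡ 46. → (85, 46)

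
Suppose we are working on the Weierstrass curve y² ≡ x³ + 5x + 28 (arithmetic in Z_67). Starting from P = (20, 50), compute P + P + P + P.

Double-and-add on 4 = (100)₂. Start with P = (20, 50) for the leading 1-bit.
double: tangent at (20, 50): λ = (3·20² + 5)/(2·50) ≡ 66/33. 33⁻¹ ≡ 65 (mod 67) since 33·65 = 2145 ≡ 1, so λ ≡ 66·65 ≡ 2.
  x = λ² - 20 - 20 = 4 - 40 ≡ 31; y = λ·(20 - 31) - 50 ≡ 62. → (31, 62)
double: tangent at (31, 62): λ = (3·31² + 5)/(2·62) ≡ 7/57. 57⁻¹ ≡ 20 (mod 67), so λ ≡ 7·20 ≡ 6.
  x = λ² - 31 - 31 = 36 - 62 ≡ 41; y = λ·(31 - 41) - 62 ≡ 12. → (41, 12)

(41, 12)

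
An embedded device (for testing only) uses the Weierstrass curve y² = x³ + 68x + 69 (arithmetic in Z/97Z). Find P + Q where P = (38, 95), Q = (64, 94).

(27, 65)

(38, 95) + (64, 94). λ = (94 - 95)/(64 - 38) ≡ 96/26 mod 97. 26⁻¹ ≡ 56 (mod 97), so λ ≡ 41.
  x = λ² - 38 - 64 = 1681 - 102 ≡ 27; y = λ·(38 - 27) - 95 ≡ 65. → (27, 65)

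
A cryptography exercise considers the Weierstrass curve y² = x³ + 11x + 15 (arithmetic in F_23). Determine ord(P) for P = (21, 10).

5

2P: tangent at (21, 10): λ = (3·21² + 11)/(2·10) ≡ 0/20. 20⁻¹ ≡ 15 (mod 23), so λ ≡ 0·15 ≡ 0.
  x = λ² - 21 - 21 = 0 - 42 ≡ 4; y = λ·(21 - 4) - 10 ≡ 13. → (4, 13)
3P: (4, 13) + (21, 10). λ = (10 - 13)/(21 - 4) ≡ 20/17 mod 23. 17⁻¹ ≡ 19 (mod 23) since 17·19 = 323 ≡ 1, so λ ≡ 12.
  x = λ² - 4 - 21 = 144 - 25 ≡ 4; y = λ·(4 - 4) - 13 ≡ 10. → (4, 10)
4P: (4, 10) + (21, 10). λ = (10 - 10)/(21 - 4) ≡ 0/17 mod 23. 17⁻¹ ≡ 19 (mod 23) since 17·19 = 323 ≡ 1, so λ ≡ 0.
  x = λ² - 4 - 21 = 0 - 25 ≡ 21; y = λ·(4 - 21) - 10 ≡ 13. → (21, 13)
5P: (21, 13) + (21, 10): same x and y₁ ≡ -y₂, so the sum is O.
5P = O, so the order is 5.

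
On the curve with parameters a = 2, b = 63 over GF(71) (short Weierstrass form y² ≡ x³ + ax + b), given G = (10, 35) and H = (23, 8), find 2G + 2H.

(41, 57)

First 2G:
Repeated addition: build up to 2G.
2G: tangent at (10, 35): λ = (3·10² + 2)/(2·35) ≡ 18/70. 70⁻¹ ≡ 70 (mod 71), so λ ≡ 18·70 ≡ 53.
  x = λ² - 10 - 10 = 2809 - 20 ≡ 20; y = λ·(10 - 20) - 35 ≡ 3. → (20, 3)
2G = (20, 3).
Next 2H:
Repeated addition: build up to 2H.
2H: tangent at (23, 8): λ = (3·23² + 2)/(2·8) ≡ 27/16. 16⁻¹ ≡ 40 (mod 71), so λ ≡ 27·40 ≡ 15.
  x = λ² - 23 - 23 = 225 - 46 ≡ 37; y = λ·(23 - 37) - 8 ≡ 66. → (37, 66)
2H = (37, 66).
Finally 2G + 2H:
(20, 3) + (37, 66). λ = (66 - 3)/(37 - 20) ≡ 63/17 mod 71. 17⁻¹ ≡ 46 (mod 71) since 17·46 = 782 ≡ 1, so λ ≡ 58.
  x = λ² - 20 - 37 = 3364 - 57 ≡ 41; y = λ·(20 - 41) - 3 ≡ 57. → (41, 57)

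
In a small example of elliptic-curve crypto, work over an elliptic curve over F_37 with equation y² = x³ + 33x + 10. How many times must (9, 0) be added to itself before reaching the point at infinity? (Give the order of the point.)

2P: (9, 0) + (9, 0): same x and y₁ ≡ -y₂, so the sum is the point at infinity.
2P = the point at infinity, so the order is 2.

2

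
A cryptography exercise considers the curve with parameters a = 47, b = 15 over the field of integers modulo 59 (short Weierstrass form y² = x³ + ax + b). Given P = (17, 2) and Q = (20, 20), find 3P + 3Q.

(35, 52)

First 3P:
Repeated addition: build up to 3P.
2P: tangent at (17, 2): λ = (3·17² + 47)/(2·2) ≡ 29/4. 4⁻¹ ≡ 15 (mod 59) since 4·15 = 60 ≡ 1, so λ ≡ 29·15 ≡ 22.
  x = λ² - 17 - 17 = 484 - 34 ≡ 37; y = λ·(17 - 37) - 2 ≡ 30. → (37, 30)
3P: (37, 30) + (17, 2). λ = (2 - 30)/(17 - 37) ≡ 31/39 mod 59. 39⁻¹ ≡ 56 (mod 59), so λ ≡ 25.
  x = λ² - 37 - 17 = 625 - 54 ≡ 40; y = λ·(37 - 40) - 30 ≡ 13. → (40, 13)
3P = (40, 13).
Next 3Q:
Repeated addition: build up to 3Q.
2Q: tangent at (20, 20): λ = (3·20² + 47)/(2·20) ≡ 8/40. 40⁻¹ ≡ 31 (mod 59) since 40·31 = 1240 ≡ 1, so λ ≡ 8·31 ≡ 12.
  x = λ² - 20 - 20 = 144 - 40 ≡ 45; y = λ·(20 - 45) - 20 ≡ 34. → (45, 34)
3Q: (45, 34) + (20, 20). λ = (20 - 34)/(20 - 45) ≡ 45/34 mod 59. 34⁻¹ ≡ 33 (mod 59), so λ ≡ 10.
  x = λ² - 45 - 20 = 100 - 65 ≡ 35; y = λ·(45 - 35) - 34 ≡ 7. → (35, 7)
3Q = (35, 7).
Finally 3P + 3Q:
(40, 13) + (35, 7). λ = (7 - 13)/(35 - 40) ≡ 53/54 mod 59. 54⁻¹ ≡ 47 (mod 59), so λ ≡ 13.
  x = λ² - 40 - 35 = 169 - 75 ≡ 35; y = λ·(40 - 35) - 13 ≡ 52. → (35, 52)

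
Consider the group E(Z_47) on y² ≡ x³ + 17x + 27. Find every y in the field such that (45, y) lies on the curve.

19, 28

x³ + 17x + 27 = 91917 ≡ 32 (mod 47).
Square roots of 32 mod 47: 19 and 28 (since 19² = 361 ≡ 32).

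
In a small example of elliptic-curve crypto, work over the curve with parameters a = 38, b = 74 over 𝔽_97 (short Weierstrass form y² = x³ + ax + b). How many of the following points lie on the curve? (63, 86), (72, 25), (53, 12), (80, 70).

(63, 86): 86² ≡ 24, rhs ≡ 24 → on.
(72, 25): 25² ≡ 43, rhs ≡ 86 → off.
(53, 12): 12² ≡ 47, rhs ≡ 33 → off.
(80, 70): 70² ≡ 50, rhs ≡ 44 → off.

1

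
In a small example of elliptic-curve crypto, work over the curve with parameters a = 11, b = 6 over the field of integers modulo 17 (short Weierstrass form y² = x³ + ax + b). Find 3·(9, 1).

(5, 4)

Write Q = (9, 1).
Repeated addition: build up to 3Q.
2Q: tangent at (9, 1): λ = (3·9² + 11)/(2·1) ≡ 16/2. 2⁻¹ ≡ 9 (mod 17), so λ ≡ 16·9 ≡ 8.
  x = λ² - 9 - 9 = 64 - 18 ≡ 12; y = λ·(9 - 12) - 1 ≡ 9. → (12, 9)
3Q: (12, 9) + (9, 1). λ = (1 - 9)/(9 - 12) ≡ 9/14 mod 17. 14⁻¹ ≡ 11 (mod 17) since 14·11 = 154 ≡ 1, so λ ≡ 14.
  x = λ² - 12 - 9 = 196 - 21 ≡ 5; y = λ·(12 - 5) - 9 ≡ 4. → (5, 4)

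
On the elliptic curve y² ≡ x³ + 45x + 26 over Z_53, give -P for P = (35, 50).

-(35, 50) = (35, -50 mod 53) = (35, 3).

(35, 3)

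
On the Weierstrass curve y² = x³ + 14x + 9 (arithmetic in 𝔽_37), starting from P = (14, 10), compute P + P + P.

Repeated addition: build up to 3P.
2P: tangent at (14, 10): λ = (3·14² + 14)/(2·10) ≡ 10/20. 20⁻¹ ≡ 13 (mod 37), so λ ≡ 10·13 ≡ 19.
  x = λ² - 14 - 14 = 361 - 28 ≡ 0; y = λ·(14 - 0) - 10 ≡ 34. → (0, 34)
3P: (0, 34) + (14, 10). λ = (10 - 34)/(14 - 0) ≡ 13/14 mod 37. 14⁻¹ ≡ 8 (mod 37), so λ ≡ 30.
  x = λ² - 0 - 14 = 900 - 14 ≡ 35; y = λ·(0 - 35) - 34 ≡ 26. → (35, 26)

(35, 26)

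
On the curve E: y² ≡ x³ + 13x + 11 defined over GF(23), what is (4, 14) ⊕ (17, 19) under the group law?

(4, 14) + (17, 19). λ = (19 - 14)/(17 - 4) ≡ 5/13 mod 23. 13⁻¹ ≡ 16 (mod 23), so λ ≡ 11.
  x = λ² - 4 - 17 = 121 - 21 ≡ 8; y = λ·(4 - 8) - 14 ≡ 11. → (8, 11)

(8, 11)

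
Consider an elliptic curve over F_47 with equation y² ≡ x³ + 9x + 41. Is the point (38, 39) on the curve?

y² = 39² ≡ 17; x³ + 9x + 41 = 55255 ≡ 30 (mod 47). 17 ≠ 30.

no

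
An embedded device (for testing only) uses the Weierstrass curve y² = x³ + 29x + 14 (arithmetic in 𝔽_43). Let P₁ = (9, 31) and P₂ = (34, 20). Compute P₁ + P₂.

(9, 12)

(9, 31) + (34, 20). λ = (20 - 31)/(34 - 9) ≡ 32/25 mod 43. 25⁻¹ ≡ 31 (mod 43), so λ ≡ 3.
  x = λ² - 9 - 34 = 9 - 43 ≡ 9; y = λ·(9 - 9) - 31 ≡ 12. → (9, 12)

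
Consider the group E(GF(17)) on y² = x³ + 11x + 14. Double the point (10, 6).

(15, 16)

tangent at (10, 6): λ = (3·10² + 11)/(2·6) ≡ 5/12. 12⁻¹ ≡ 10 (mod 17) since 12·10 = 120 ≡ 1, so λ ≡ 5·10 ≡ 16.
  x = λ² - 10 - 10 = 256 - 20 ≡ 15; y = λ·(10 - 15) - 6 ≡ 16. → (15, 16)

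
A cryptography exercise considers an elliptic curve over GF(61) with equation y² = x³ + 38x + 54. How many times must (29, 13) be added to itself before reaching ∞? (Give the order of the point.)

2P: tangent at (29, 13): λ = (3·29² + 38)/(2·13) ≡ 60/26. 26⁻¹ ≡ 54 (mod 61) since 26·54 = 1404 ≡ 1, so λ ≡ 60·54 ≡ 7.
  x = λ² - 29 - 29 = 49 - 58 ≡ 52; y = λ·(29 - 52) - 13 ≡ 9. → (52, 9)
3P: (52, 9) + (29, 13). λ = (13 - 9)/(29 - 52) ≡ 4/38 mod 61. 38⁻¹ ≡ 53 (mod 61) since 38·53 = 2014 ≡ 1, so λ ≡ 29.
  x = λ² - 52 - 29 = 841 - 81 ≡ 28; y = λ·(52 - 28) - 9 ≡ 16. → (28, 16)
4P: (28, 16) + (29, 13). λ = (13 - 16)/(29 - 28) ≡ 58/1 mod 61. 1⁻¹ ≡ 1 (mod 61), so λ ≡ 58.
  x = λ² - 28 - 29 = 3364 - 57 ≡ 13; y = λ·(28 - 13) - 16 ≡ 0. → (13, 0)
5P: (13, 0) + (29, 13). λ = (13 - 0)/(29 - 13) ≡ 13/16 mod 61. 16⁻¹ ≡ 42 (mod 61), so λ ≡ 58.
  x = λ² - 13 - 29 = 3364 - 42 ≡ 28; y = λ·(13 - 28) - 0 ≡ 45. → (28, 45)
6P: (28, 45) + (29, 13). λ = (13 - 45)/(29 - 28) ≡ 29/1 mod 61. 1⁻¹ ≡ 1 (mod 61), so λ ≡ 29.
  x = λ² - 28 - 29 = 841 - 57 ≡ 52; y = λ·(28 - 52) - 45 ≡ 52. → (52, 52)
7P: (52, 52) + (29, 13). λ = (13 - 52)/(29 - 52) ≡ 22/38 mod 61. 38⁻¹ ≡ 53 (mod 61), so λ ≡ 7.
  x = λ² - 52 - 29 = 49 - 81 ≡ 29; y = λ·(52 - 29) - 52 ≡ 48. → (29, 48)
8P: (29, 48) + (29, 13): same x and y₁ ≡ -y₂, so the sum is ∞.
8P = ∞, so the order is 8.

8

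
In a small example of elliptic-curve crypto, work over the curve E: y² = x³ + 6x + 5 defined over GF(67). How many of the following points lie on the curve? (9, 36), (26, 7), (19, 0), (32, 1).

2

(9, 36): 36² ≡ 23, rhs ≡ 51 → off.
(26, 7): 7² ≡ 49, rhs ≡ 49 → on.
(19, 0): 0² ≡ 0, rhs ≡ 10 → off.
(32, 1): 1² ≡ 1, rhs ≡ 1 → on.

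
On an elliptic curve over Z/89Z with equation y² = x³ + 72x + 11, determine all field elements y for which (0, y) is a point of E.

10, 79

x³ + 72x + 11 = 11 ≡ 11 (mod 89).
Square roots of 11 mod 89: 10 and 79 (since 10² = 100 ≡ 11).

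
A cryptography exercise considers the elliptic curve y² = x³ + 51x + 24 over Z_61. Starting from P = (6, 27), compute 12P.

(44, 51)

Repeated addition: build up to 12P.
2P: tangent at (6, 27): λ = (3·6² + 51)/(2·27) ≡ 37/54. 54⁻¹ ≡ 26 (mod 61) since 54·26 = 1404 ≡ 1, so λ ≡ 37·26 ≡ 47.
  x = λ² - 6 - 6 = 2209 - 12 ≡ 1; y = λ·(6 - 1) - 27 ≡ 25. → (1, 25)
3P: (1, 25) + (6, 27). λ = (27 - 25)/(6 - 1) ≡ 2/5 mod 61. 5⁻¹ ≡ 49 (mod 61), so λ ≡ 37.
  x = λ² - 1 - 6 = 1369 - 7 ≡ 20; y = λ·(1 - 20) - 25 ≡ 4. → (20, 4)
4P: (20, 4) + (6, 27). λ = (27 - 4)/(6 - 20) ≡ 23/47 mod 61. 47⁻¹ ≡ 13 (mod 61) since 47·13 = 611 ≡ 1, so λ ≡ 55.
  x = λ² - 20 - 6 = 3025 - 26 ≡ 10; y = λ·(20 - 10) - 4 ≡ 58. → (10, 58)
5P: (10, 58) + (6, 27). λ = (27 - 58)/(6 - 10) ≡ 30/57 mod 61. 57⁻¹ ≡ 15 (mod 61), so λ ≡ 23.
  x = λ² - 10 - 6 = 529 - 16 ≡ 25; y = λ·(10 - 25) - 58 ≡ 24. → (25, 24)
6P: (25, 24) + (6, 27). λ = (27 - 24)/(6 - 25) ≡ 3/42 mod 61. 42⁻¹ ≡ 16 (mod 61) since 42·16 = 672 ≡ 1, so λ ≡ 48.
  x = λ² - 25 - 6 = 2304 - 31 ≡ 16; y = λ·(25 - 16) - 24 ≡ 42. → (16, 42)
7P: (16, 42) + (6, 27). λ = (27 - 42)/(6 - 16) ≡ 46/51 mod 61. 51⁻¹ ≡ 6 (mod 61) since 51·6 = 306 ≡ 1, so λ ≡ 32.
  x = λ² - 16 - 6 = 1024 - 22 ≡ 26; y = λ·(16 - 26) - 42 ≡ 4. → (26, 4)
8P: (26, 4) + (6, 27). λ = (27 - 4)/(6 - 26) ≡ 23/41 mod 61. 41⁻¹ ≡ 3 (mod 61), so λ ≡ 8.
  x = λ² - 26 - 6 = 64 - 32 ≡ 32; y = λ·(26 - 32) - 4 ≡ 9. → (32, 9)
9P: (32, 9) + (6, 27). λ = (27 - 9)/(6 - 32) ≡ 18/35 mod 61. 35⁻¹ ≡ 7 (mod 61), so λ ≡ 4.
  x = λ² - 32 - 6 = 16 - 38 ≡ 39; y = λ·(32 - 39) - 9 ≡ 24. → (39, 24)
10P: (39, 24) + (6, 27). λ = (27 - 24)/(6 - 39) ≡ 3/28 mod 61. 28⁻¹ ≡ 24 (mod 61), so λ ≡ 11.
  x = λ² - 39 - 6 = 121 - 45 ≡ 15; y = λ·(39 - 15) - 24 ≡ 57. → (15, 57)
11P: (15, 57) + (6, 27). λ = (27 - 57)/(6 - 15) ≡ 31/52 mod 61. 52⁻¹ ≡ 27 (mod 61), so λ ≡ 44.
  x = λ² - 15 - 6 = 1936 - 21 ≡ 24; y = λ·(15 - 24) - 57 ≡ 35. → (24, 35)
12P: (24, 35) + (6, 27). λ = (27 - 35)/(6 - 24) ≡ 53/43 mod 61. 43⁻¹ ≡ 44 (mod 61), so λ ≡ 14.
  x = λ² - 24 - 6 = 196 - 30 ≡ 44; y = λ·(24 - 44) - 35 ≡ 51. → (44, 51)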